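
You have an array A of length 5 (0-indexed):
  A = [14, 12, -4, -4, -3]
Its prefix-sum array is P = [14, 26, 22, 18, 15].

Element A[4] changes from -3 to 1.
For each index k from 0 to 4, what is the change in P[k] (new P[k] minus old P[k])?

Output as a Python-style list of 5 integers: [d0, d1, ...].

Answer: [0, 0, 0, 0, 4]

Derivation:
Element change: A[4] -3 -> 1, delta = 4
For k < 4: P[k] unchanged, delta_P[k] = 0
For k >= 4: P[k] shifts by exactly 4
Delta array: [0, 0, 0, 0, 4]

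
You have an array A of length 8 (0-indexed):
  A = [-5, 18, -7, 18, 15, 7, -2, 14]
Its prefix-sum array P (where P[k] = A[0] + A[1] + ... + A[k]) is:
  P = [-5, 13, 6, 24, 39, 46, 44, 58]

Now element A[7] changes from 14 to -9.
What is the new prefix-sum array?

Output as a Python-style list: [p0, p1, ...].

Answer: [-5, 13, 6, 24, 39, 46, 44, 35]

Derivation:
Change: A[7] 14 -> -9, delta = -23
P[k] for k < 7: unchanged (A[7] not included)
P[k] for k >= 7: shift by delta = -23
  P[0] = -5 + 0 = -5
  P[1] = 13 + 0 = 13
  P[2] = 6 + 0 = 6
  P[3] = 24 + 0 = 24
  P[4] = 39 + 0 = 39
  P[5] = 46 + 0 = 46
  P[6] = 44 + 0 = 44
  P[7] = 58 + -23 = 35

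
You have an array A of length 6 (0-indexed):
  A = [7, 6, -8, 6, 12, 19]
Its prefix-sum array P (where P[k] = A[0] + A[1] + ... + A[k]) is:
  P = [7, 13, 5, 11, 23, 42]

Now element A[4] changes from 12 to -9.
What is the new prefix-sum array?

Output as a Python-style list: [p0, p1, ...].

Change: A[4] 12 -> -9, delta = -21
P[k] for k < 4: unchanged (A[4] not included)
P[k] for k >= 4: shift by delta = -21
  P[0] = 7 + 0 = 7
  P[1] = 13 + 0 = 13
  P[2] = 5 + 0 = 5
  P[3] = 11 + 0 = 11
  P[4] = 23 + -21 = 2
  P[5] = 42 + -21 = 21

Answer: [7, 13, 5, 11, 2, 21]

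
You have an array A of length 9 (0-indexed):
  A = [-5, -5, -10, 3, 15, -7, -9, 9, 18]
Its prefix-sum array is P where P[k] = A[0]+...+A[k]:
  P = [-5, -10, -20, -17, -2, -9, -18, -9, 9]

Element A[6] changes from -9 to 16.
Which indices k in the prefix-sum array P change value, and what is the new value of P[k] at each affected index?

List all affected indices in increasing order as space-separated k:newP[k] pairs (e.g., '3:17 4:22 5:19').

P[k] = A[0] + ... + A[k]
P[k] includes A[6] iff k >= 6
Affected indices: 6, 7, ..., 8; delta = 25
  P[6]: -18 + 25 = 7
  P[7]: -9 + 25 = 16
  P[8]: 9 + 25 = 34

Answer: 6:7 7:16 8:34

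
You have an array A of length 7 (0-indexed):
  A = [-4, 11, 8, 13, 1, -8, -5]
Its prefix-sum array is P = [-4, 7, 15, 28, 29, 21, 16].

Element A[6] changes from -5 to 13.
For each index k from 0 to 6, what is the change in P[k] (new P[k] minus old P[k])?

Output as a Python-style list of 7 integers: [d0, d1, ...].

Element change: A[6] -5 -> 13, delta = 18
For k < 6: P[k] unchanged, delta_P[k] = 0
For k >= 6: P[k] shifts by exactly 18
Delta array: [0, 0, 0, 0, 0, 0, 18]

Answer: [0, 0, 0, 0, 0, 0, 18]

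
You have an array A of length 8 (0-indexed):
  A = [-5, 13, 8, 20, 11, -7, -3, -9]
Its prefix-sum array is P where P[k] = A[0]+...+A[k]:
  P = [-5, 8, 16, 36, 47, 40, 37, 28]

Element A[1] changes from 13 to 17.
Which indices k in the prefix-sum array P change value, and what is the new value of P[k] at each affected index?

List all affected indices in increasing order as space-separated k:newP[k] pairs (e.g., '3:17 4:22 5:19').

Answer: 1:12 2:20 3:40 4:51 5:44 6:41 7:32

Derivation:
P[k] = A[0] + ... + A[k]
P[k] includes A[1] iff k >= 1
Affected indices: 1, 2, ..., 7; delta = 4
  P[1]: 8 + 4 = 12
  P[2]: 16 + 4 = 20
  P[3]: 36 + 4 = 40
  P[4]: 47 + 4 = 51
  P[5]: 40 + 4 = 44
  P[6]: 37 + 4 = 41
  P[7]: 28 + 4 = 32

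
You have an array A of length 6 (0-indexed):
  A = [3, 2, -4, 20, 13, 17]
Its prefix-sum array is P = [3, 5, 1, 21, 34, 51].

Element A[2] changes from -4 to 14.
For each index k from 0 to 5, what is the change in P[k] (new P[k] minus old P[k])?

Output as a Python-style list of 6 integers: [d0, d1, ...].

Element change: A[2] -4 -> 14, delta = 18
For k < 2: P[k] unchanged, delta_P[k] = 0
For k >= 2: P[k] shifts by exactly 18
Delta array: [0, 0, 18, 18, 18, 18]

Answer: [0, 0, 18, 18, 18, 18]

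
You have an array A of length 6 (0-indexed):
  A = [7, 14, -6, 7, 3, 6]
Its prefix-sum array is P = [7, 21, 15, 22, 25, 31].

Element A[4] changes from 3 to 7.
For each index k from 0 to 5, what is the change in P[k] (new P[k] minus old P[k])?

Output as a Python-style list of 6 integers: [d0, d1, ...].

Element change: A[4] 3 -> 7, delta = 4
For k < 4: P[k] unchanged, delta_P[k] = 0
For k >= 4: P[k] shifts by exactly 4
Delta array: [0, 0, 0, 0, 4, 4]

Answer: [0, 0, 0, 0, 4, 4]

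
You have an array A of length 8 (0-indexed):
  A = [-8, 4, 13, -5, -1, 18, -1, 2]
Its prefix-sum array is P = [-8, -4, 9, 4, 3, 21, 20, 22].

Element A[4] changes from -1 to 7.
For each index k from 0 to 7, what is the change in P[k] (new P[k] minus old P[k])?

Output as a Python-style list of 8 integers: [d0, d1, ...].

Answer: [0, 0, 0, 0, 8, 8, 8, 8]

Derivation:
Element change: A[4] -1 -> 7, delta = 8
For k < 4: P[k] unchanged, delta_P[k] = 0
For k >= 4: P[k] shifts by exactly 8
Delta array: [0, 0, 0, 0, 8, 8, 8, 8]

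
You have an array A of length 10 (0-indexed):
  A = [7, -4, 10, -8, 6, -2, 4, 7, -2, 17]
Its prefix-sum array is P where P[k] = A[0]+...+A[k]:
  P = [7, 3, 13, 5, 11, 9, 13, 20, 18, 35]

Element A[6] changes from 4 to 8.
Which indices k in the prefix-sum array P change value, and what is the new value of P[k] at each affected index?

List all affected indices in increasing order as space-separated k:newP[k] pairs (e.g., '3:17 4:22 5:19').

Answer: 6:17 7:24 8:22 9:39

Derivation:
P[k] = A[0] + ... + A[k]
P[k] includes A[6] iff k >= 6
Affected indices: 6, 7, ..., 9; delta = 4
  P[6]: 13 + 4 = 17
  P[7]: 20 + 4 = 24
  P[8]: 18 + 4 = 22
  P[9]: 35 + 4 = 39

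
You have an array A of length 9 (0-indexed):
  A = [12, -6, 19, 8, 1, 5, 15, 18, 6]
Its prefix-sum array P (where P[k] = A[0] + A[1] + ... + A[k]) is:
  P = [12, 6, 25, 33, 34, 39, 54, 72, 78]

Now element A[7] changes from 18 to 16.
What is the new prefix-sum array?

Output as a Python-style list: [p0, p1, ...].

Change: A[7] 18 -> 16, delta = -2
P[k] for k < 7: unchanged (A[7] not included)
P[k] for k >= 7: shift by delta = -2
  P[0] = 12 + 0 = 12
  P[1] = 6 + 0 = 6
  P[2] = 25 + 0 = 25
  P[3] = 33 + 0 = 33
  P[4] = 34 + 0 = 34
  P[5] = 39 + 0 = 39
  P[6] = 54 + 0 = 54
  P[7] = 72 + -2 = 70
  P[8] = 78 + -2 = 76

Answer: [12, 6, 25, 33, 34, 39, 54, 70, 76]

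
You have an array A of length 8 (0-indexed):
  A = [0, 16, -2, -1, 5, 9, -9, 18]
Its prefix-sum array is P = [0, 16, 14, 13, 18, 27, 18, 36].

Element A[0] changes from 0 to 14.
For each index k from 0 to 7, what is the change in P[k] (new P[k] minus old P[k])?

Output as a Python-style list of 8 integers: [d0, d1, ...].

Element change: A[0] 0 -> 14, delta = 14
For k < 0: P[k] unchanged, delta_P[k] = 0
For k >= 0: P[k] shifts by exactly 14
Delta array: [14, 14, 14, 14, 14, 14, 14, 14]

Answer: [14, 14, 14, 14, 14, 14, 14, 14]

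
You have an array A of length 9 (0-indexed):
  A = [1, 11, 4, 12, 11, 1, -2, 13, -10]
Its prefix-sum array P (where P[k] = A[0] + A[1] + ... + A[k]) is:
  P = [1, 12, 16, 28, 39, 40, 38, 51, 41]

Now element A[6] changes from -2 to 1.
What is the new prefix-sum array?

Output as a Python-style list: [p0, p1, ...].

Answer: [1, 12, 16, 28, 39, 40, 41, 54, 44]

Derivation:
Change: A[6] -2 -> 1, delta = 3
P[k] for k < 6: unchanged (A[6] not included)
P[k] for k >= 6: shift by delta = 3
  P[0] = 1 + 0 = 1
  P[1] = 12 + 0 = 12
  P[2] = 16 + 0 = 16
  P[3] = 28 + 0 = 28
  P[4] = 39 + 0 = 39
  P[5] = 40 + 0 = 40
  P[6] = 38 + 3 = 41
  P[7] = 51 + 3 = 54
  P[8] = 41 + 3 = 44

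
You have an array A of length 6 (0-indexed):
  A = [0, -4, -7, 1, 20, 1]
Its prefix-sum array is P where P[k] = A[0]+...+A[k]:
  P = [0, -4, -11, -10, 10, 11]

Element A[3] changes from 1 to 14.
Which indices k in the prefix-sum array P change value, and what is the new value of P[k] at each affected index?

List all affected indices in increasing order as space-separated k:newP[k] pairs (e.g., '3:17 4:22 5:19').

P[k] = A[0] + ... + A[k]
P[k] includes A[3] iff k >= 3
Affected indices: 3, 4, ..., 5; delta = 13
  P[3]: -10 + 13 = 3
  P[4]: 10 + 13 = 23
  P[5]: 11 + 13 = 24

Answer: 3:3 4:23 5:24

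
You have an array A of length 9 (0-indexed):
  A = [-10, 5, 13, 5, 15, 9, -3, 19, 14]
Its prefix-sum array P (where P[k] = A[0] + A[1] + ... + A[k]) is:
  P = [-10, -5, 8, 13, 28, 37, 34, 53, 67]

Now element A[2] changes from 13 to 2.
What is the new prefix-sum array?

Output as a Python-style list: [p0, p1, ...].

Change: A[2] 13 -> 2, delta = -11
P[k] for k < 2: unchanged (A[2] not included)
P[k] for k >= 2: shift by delta = -11
  P[0] = -10 + 0 = -10
  P[1] = -5 + 0 = -5
  P[2] = 8 + -11 = -3
  P[3] = 13 + -11 = 2
  P[4] = 28 + -11 = 17
  P[5] = 37 + -11 = 26
  P[6] = 34 + -11 = 23
  P[7] = 53 + -11 = 42
  P[8] = 67 + -11 = 56

Answer: [-10, -5, -3, 2, 17, 26, 23, 42, 56]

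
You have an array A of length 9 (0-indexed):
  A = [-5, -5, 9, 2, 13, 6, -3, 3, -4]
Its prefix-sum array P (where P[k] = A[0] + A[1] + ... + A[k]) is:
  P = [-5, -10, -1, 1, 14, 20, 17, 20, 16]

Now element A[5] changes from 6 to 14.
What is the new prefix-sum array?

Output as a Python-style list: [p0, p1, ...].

Answer: [-5, -10, -1, 1, 14, 28, 25, 28, 24]

Derivation:
Change: A[5] 6 -> 14, delta = 8
P[k] for k < 5: unchanged (A[5] not included)
P[k] for k >= 5: shift by delta = 8
  P[0] = -5 + 0 = -5
  P[1] = -10 + 0 = -10
  P[2] = -1 + 0 = -1
  P[3] = 1 + 0 = 1
  P[4] = 14 + 0 = 14
  P[5] = 20 + 8 = 28
  P[6] = 17 + 8 = 25
  P[7] = 20 + 8 = 28
  P[8] = 16 + 8 = 24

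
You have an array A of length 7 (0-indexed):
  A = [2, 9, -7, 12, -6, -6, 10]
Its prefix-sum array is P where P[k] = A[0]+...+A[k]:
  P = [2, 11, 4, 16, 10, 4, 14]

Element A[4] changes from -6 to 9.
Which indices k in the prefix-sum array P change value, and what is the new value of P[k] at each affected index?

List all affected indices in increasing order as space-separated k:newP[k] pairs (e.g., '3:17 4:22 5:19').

Answer: 4:25 5:19 6:29

Derivation:
P[k] = A[0] + ... + A[k]
P[k] includes A[4] iff k >= 4
Affected indices: 4, 5, ..., 6; delta = 15
  P[4]: 10 + 15 = 25
  P[5]: 4 + 15 = 19
  P[6]: 14 + 15 = 29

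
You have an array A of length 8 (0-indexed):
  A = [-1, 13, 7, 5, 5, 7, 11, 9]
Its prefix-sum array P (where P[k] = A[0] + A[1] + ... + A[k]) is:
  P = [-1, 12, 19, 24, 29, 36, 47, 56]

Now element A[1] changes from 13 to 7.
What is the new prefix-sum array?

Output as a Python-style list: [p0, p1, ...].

Change: A[1] 13 -> 7, delta = -6
P[k] for k < 1: unchanged (A[1] not included)
P[k] for k >= 1: shift by delta = -6
  P[0] = -1 + 0 = -1
  P[1] = 12 + -6 = 6
  P[2] = 19 + -6 = 13
  P[3] = 24 + -6 = 18
  P[4] = 29 + -6 = 23
  P[5] = 36 + -6 = 30
  P[6] = 47 + -6 = 41
  P[7] = 56 + -6 = 50

Answer: [-1, 6, 13, 18, 23, 30, 41, 50]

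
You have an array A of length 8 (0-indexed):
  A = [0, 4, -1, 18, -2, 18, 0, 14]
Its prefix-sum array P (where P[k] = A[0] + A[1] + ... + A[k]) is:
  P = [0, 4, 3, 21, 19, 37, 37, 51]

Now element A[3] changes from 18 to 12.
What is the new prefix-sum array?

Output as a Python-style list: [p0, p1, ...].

Change: A[3] 18 -> 12, delta = -6
P[k] for k < 3: unchanged (A[3] not included)
P[k] for k >= 3: shift by delta = -6
  P[0] = 0 + 0 = 0
  P[1] = 4 + 0 = 4
  P[2] = 3 + 0 = 3
  P[3] = 21 + -6 = 15
  P[4] = 19 + -6 = 13
  P[5] = 37 + -6 = 31
  P[6] = 37 + -6 = 31
  P[7] = 51 + -6 = 45

Answer: [0, 4, 3, 15, 13, 31, 31, 45]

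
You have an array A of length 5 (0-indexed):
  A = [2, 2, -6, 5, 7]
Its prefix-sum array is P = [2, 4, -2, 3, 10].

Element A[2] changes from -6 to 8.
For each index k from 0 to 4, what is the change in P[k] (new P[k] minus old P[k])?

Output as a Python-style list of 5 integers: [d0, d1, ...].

Element change: A[2] -6 -> 8, delta = 14
For k < 2: P[k] unchanged, delta_P[k] = 0
For k >= 2: P[k] shifts by exactly 14
Delta array: [0, 0, 14, 14, 14]

Answer: [0, 0, 14, 14, 14]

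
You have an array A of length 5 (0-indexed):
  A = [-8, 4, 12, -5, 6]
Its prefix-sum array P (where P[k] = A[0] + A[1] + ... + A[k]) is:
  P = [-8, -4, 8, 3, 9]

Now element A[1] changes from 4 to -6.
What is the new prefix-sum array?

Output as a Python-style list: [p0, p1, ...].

Answer: [-8, -14, -2, -7, -1]

Derivation:
Change: A[1] 4 -> -6, delta = -10
P[k] for k < 1: unchanged (A[1] not included)
P[k] for k >= 1: shift by delta = -10
  P[0] = -8 + 0 = -8
  P[1] = -4 + -10 = -14
  P[2] = 8 + -10 = -2
  P[3] = 3 + -10 = -7
  P[4] = 9 + -10 = -1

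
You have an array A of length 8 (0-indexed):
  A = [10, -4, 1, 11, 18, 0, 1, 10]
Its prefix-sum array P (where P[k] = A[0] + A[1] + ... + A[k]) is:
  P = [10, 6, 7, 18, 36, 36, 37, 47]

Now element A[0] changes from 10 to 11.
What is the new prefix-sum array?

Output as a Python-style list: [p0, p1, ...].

Answer: [11, 7, 8, 19, 37, 37, 38, 48]

Derivation:
Change: A[0] 10 -> 11, delta = 1
P[k] for k < 0: unchanged (A[0] not included)
P[k] for k >= 0: shift by delta = 1
  P[0] = 10 + 1 = 11
  P[1] = 6 + 1 = 7
  P[2] = 7 + 1 = 8
  P[3] = 18 + 1 = 19
  P[4] = 36 + 1 = 37
  P[5] = 36 + 1 = 37
  P[6] = 37 + 1 = 38
  P[7] = 47 + 1 = 48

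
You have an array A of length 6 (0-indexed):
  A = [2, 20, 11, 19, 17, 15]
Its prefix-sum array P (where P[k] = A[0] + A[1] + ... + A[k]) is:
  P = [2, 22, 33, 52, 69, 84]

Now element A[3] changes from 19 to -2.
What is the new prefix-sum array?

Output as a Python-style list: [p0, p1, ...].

Change: A[3] 19 -> -2, delta = -21
P[k] for k < 3: unchanged (A[3] not included)
P[k] for k >= 3: shift by delta = -21
  P[0] = 2 + 0 = 2
  P[1] = 22 + 0 = 22
  P[2] = 33 + 0 = 33
  P[3] = 52 + -21 = 31
  P[4] = 69 + -21 = 48
  P[5] = 84 + -21 = 63

Answer: [2, 22, 33, 31, 48, 63]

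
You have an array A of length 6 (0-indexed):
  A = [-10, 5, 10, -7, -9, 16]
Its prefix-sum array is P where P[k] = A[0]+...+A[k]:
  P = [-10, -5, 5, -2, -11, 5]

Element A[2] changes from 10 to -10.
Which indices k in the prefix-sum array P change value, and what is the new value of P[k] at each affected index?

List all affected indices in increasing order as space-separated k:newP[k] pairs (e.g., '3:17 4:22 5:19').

Answer: 2:-15 3:-22 4:-31 5:-15

Derivation:
P[k] = A[0] + ... + A[k]
P[k] includes A[2] iff k >= 2
Affected indices: 2, 3, ..., 5; delta = -20
  P[2]: 5 + -20 = -15
  P[3]: -2 + -20 = -22
  P[4]: -11 + -20 = -31
  P[5]: 5 + -20 = -15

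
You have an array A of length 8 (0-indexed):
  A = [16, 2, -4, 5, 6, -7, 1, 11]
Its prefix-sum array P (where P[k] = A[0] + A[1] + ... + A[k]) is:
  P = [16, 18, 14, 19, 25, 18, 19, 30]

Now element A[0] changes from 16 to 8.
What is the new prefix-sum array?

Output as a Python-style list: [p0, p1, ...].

Change: A[0] 16 -> 8, delta = -8
P[k] for k < 0: unchanged (A[0] not included)
P[k] for k >= 0: shift by delta = -8
  P[0] = 16 + -8 = 8
  P[1] = 18 + -8 = 10
  P[2] = 14 + -8 = 6
  P[3] = 19 + -8 = 11
  P[4] = 25 + -8 = 17
  P[5] = 18 + -8 = 10
  P[6] = 19 + -8 = 11
  P[7] = 30 + -8 = 22

Answer: [8, 10, 6, 11, 17, 10, 11, 22]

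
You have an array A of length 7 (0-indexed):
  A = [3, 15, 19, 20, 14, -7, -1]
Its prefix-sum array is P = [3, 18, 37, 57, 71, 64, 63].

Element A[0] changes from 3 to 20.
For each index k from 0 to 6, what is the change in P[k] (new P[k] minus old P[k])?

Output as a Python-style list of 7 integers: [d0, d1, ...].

Answer: [17, 17, 17, 17, 17, 17, 17]

Derivation:
Element change: A[0] 3 -> 20, delta = 17
For k < 0: P[k] unchanged, delta_P[k] = 0
For k >= 0: P[k] shifts by exactly 17
Delta array: [17, 17, 17, 17, 17, 17, 17]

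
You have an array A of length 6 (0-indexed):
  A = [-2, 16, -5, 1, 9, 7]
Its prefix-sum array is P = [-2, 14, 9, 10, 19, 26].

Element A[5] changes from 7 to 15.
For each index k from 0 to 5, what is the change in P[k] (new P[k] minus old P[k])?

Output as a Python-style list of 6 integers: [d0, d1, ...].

Element change: A[5] 7 -> 15, delta = 8
For k < 5: P[k] unchanged, delta_P[k] = 0
For k >= 5: P[k] shifts by exactly 8
Delta array: [0, 0, 0, 0, 0, 8]

Answer: [0, 0, 0, 0, 0, 8]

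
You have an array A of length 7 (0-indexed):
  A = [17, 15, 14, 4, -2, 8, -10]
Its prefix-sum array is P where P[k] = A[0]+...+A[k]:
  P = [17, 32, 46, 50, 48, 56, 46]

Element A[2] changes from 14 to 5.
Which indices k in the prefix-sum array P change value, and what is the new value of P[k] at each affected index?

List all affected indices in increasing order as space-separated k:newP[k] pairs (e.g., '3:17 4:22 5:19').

P[k] = A[0] + ... + A[k]
P[k] includes A[2] iff k >= 2
Affected indices: 2, 3, ..., 6; delta = -9
  P[2]: 46 + -9 = 37
  P[3]: 50 + -9 = 41
  P[4]: 48 + -9 = 39
  P[5]: 56 + -9 = 47
  P[6]: 46 + -9 = 37

Answer: 2:37 3:41 4:39 5:47 6:37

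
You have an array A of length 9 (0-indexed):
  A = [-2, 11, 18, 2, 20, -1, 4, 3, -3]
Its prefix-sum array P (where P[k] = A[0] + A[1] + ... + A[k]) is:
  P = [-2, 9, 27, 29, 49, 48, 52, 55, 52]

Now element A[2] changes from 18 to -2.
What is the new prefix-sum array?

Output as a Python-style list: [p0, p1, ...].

Change: A[2] 18 -> -2, delta = -20
P[k] for k < 2: unchanged (A[2] not included)
P[k] for k >= 2: shift by delta = -20
  P[0] = -2 + 0 = -2
  P[1] = 9 + 0 = 9
  P[2] = 27 + -20 = 7
  P[3] = 29 + -20 = 9
  P[4] = 49 + -20 = 29
  P[5] = 48 + -20 = 28
  P[6] = 52 + -20 = 32
  P[7] = 55 + -20 = 35
  P[8] = 52 + -20 = 32

Answer: [-2, 9, 7, 9, 29, 28, 32, 35, 32]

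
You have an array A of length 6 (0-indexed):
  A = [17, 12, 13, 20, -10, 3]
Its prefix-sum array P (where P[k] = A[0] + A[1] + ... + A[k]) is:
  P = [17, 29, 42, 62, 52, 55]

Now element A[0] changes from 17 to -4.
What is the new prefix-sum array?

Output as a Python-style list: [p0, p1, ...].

Answer: [-4, 8, 21, 41, 31, 34]

Derivation:
Change: A[0] 17 -> -4, delta = -21
P[k] for k < 0: unchanged (A[0] not included)
P[k] for k >= 0: shift by delta = -21
  P[0] = 17 + -21 = -4
  P[1] = 29 + -21 = 8
  P[2] = 42 + -21 = 21
  P[3] = 62 + -21 = 41
  P[4] = 52 + -21 = 31
  P[5] = 55 + -21 = 34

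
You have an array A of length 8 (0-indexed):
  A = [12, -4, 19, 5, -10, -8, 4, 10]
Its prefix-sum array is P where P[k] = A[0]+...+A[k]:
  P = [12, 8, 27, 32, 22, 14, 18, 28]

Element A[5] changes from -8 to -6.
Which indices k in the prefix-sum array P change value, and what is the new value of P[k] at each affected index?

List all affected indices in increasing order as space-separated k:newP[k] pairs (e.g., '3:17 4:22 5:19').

P[k] = A[0] + ... + A[k]
P[k] includes A[5] iff k >= 5
Affected indices: 5, 6, ..., 7; delta = 2
  P[5]: 14 + 2 = 16
  P[6]: 18 + 2 = 20
  P[7]: 28 + 2 = 30

Answer: 5:16 6:20 7:30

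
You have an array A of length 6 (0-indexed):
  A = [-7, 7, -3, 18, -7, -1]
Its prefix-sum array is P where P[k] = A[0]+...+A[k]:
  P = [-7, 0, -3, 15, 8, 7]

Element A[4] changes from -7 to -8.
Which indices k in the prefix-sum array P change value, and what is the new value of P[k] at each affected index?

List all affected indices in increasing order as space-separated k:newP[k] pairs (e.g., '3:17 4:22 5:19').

P[k] = A[0] + ... + A[k]
P[k] includes A[4] iff k >= 4
Affected indices: 4, 5, ..., 5; delta = -1
  P[4]: 8 + -1 = 7
  P[5]: 7 + -1 = 6

Answer: 4:7 5:6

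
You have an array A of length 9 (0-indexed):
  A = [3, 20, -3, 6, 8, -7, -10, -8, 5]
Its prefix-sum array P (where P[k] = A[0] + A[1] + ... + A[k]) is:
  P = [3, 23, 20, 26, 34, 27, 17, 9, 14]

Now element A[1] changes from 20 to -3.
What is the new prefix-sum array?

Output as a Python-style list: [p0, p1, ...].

Answer: [3, 0, -3, 3, 11, 4, -6, -14, -9]

Derivation:
Change: A[1] 20 -> -3, delta = -23
P[k] for k < 1: unchanged (A[1] not included)
P[k] for k >= 1: shift by delta = -23
  P[0] = 3 + 0 = 3
  P[1] = 23 + -23 = 0
  P[2] = 20 + -23 = -3
  P[3] = 26 + -23 = 3
  P[4] = 34 + -23 = 11
  P[5] = 27 + -23 = 4
  P[6] = 17 + -23 = -6
  P[7] = 9 + -23 = -14
  P[8] = 14 + -23 = -9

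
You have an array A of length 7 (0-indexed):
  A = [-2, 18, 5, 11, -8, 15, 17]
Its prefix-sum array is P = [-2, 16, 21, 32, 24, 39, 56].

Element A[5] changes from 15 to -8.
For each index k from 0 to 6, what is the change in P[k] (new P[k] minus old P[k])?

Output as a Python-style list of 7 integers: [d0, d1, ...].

Element change: A[5] 15 -> -8, delta = -23
For k < 5: P[k] unchanged, delta_P[k] = 0
For k >= 5: P[k] shifts by exactly -23
Delta array: [0, 0, 0, 0, 0, -23, -23]

Answer: [0, 0, 0, 0, 0, -23, -23]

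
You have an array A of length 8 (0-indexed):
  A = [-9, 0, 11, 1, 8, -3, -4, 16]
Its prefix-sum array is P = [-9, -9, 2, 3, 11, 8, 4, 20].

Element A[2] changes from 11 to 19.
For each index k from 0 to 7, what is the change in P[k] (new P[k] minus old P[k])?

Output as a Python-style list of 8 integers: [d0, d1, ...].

Answer: [0, 0, 8, 8, 8, 8, 8, 8]

Derivation:
Element change: A[2] 11 -> 19, delta = 8
For k < 2: P[k] unchanged, delta_P[k] = 0
For k >= 2: P[k] shifts by exactly 8
Delta array: [0, 0, 8, 8, 8, 8, 8, 8]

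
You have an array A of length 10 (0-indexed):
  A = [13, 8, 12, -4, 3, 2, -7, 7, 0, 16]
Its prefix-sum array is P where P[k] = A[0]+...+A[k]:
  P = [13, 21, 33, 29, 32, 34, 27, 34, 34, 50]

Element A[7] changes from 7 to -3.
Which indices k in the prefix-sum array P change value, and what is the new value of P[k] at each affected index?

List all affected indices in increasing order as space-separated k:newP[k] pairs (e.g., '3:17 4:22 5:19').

Answer: 7:24 8:24 9:40

Derivation:
P[k] = A[0] + ... + A[k]
P[k] includes A[7] iff k >= 7
Affected indices: 7, 8, ..., 9; delta = -10
  P[7]: 34 + -10 = 24
  P[8]: 34 + -10 = 24
  P[9]: 50 + -10 = 40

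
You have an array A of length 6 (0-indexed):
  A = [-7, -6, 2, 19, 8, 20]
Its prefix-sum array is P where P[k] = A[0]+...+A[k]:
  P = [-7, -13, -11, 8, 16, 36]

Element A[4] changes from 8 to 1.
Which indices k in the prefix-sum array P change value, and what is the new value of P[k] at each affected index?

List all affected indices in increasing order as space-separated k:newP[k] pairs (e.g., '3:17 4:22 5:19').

Answer: 4:9 5:29

Derivation:
P[k] = A[0] + ... + A[k]
P[k] includes A[4] iff k >= 4
Affected indices: 4, 5, ..., 5; delta = -7
  P[4]: 16 + -7 = 9
  P[5]: 36 + -7 = 29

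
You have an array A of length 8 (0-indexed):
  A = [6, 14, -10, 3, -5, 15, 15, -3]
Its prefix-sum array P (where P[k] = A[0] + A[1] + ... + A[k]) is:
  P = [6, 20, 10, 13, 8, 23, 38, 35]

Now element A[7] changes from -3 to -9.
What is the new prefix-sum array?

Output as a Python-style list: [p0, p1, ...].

Answer: [6, 20, 10, 13, 8, 23, 38, 29]

Derivation:
Change: A[7] -3 -> -9, delta = -6
P[k] for k < 7: unchanged (A[7] not included)
P[k] for k >= 7: shift by delta = -6
  P[0] = 6 + 0 = 6
  P[1] = 20 + 0 = 20
  P[2] = 10 + 0 = 10
  P[3] = 13 + 0 = 13
  P[4] = 8 + 0 = 8
  P[5] = 23 + 0 = 23
  P[6] = 38 + 0 = 38
  P[7] = 35 + -6 = 29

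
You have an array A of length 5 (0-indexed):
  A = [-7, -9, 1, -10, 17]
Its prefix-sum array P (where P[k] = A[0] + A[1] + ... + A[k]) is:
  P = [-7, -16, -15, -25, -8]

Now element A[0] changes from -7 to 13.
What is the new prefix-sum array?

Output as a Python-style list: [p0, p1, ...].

Change: A[0] -7 -> 13, delta = 20
P[k] for k < 0: unchanged (A[0] not included)
P[k] for k >= 0: shift by delta = 20
  P[0] = -7 + 20 = 13
  P[1] = -16 + 20 = 4
  P[2] = -15 + 20 = 5
  P[3] = -25 + 20 = -5
  P[4] = -8 + 20 = 12

Answer: [13, 4, 5, -5, 12]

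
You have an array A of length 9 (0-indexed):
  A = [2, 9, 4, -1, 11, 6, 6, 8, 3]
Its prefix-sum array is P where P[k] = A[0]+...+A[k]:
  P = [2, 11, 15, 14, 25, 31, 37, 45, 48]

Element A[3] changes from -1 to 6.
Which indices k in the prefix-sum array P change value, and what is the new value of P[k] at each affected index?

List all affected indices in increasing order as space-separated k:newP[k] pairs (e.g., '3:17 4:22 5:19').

P[k] = A[0] + ... + A[k]
P[k] includes A[3] iff k >= 3
Affected indices: 3, 4, ..., 8; delta = 7
  P[3]: 14 + 7 = 21
  P[4]: 25 + 7 = 32
  P[5]: 31 + 7 = 38
  P[6]: 37 + 7 = 44
  P[7]: 45 + 7 = 52
  P[8]: 48 + 7 = 55

Answer: 3:21 4:32 5:38 6:44 7:52 8:55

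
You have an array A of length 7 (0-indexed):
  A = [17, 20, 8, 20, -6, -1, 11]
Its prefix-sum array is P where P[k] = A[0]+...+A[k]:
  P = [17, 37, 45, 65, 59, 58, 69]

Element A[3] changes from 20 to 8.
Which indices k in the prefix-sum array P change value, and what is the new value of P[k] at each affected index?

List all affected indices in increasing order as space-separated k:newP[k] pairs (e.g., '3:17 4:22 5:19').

Answer: 3:53 4:47 5:46 6:57

Derivation:
P[k] = A[0] + ... + A[k]
P[k] includes A[3] iff k >= 3
Affected indices: 3, 4, ..., 6; delta = -12
  P[3]: 65 + -12 = 53
  P[4]: 59 + -12 = 47
  P[5]: 58 + -12 = 46
  P[6]: 69 + -12 = 57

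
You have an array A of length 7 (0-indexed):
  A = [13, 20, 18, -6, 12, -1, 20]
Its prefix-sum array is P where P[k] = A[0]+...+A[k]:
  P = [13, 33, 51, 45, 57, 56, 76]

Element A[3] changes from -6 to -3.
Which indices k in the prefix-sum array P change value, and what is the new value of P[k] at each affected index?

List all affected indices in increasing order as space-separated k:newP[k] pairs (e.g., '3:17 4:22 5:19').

P[k] = A[0] + ... + A[k]
P[k] includes A[3] iff k >= 3
Affected indices: 3, 4, ..., 6; delta = 3
  P[3]: 45 + 3 = 48
  P[4]: 57 + 3 = 60
  P[5]: 56 + 3 = 59
  P[6]: 76 + 3 = 79

Answer: 3:48 4:60 5:59 6:79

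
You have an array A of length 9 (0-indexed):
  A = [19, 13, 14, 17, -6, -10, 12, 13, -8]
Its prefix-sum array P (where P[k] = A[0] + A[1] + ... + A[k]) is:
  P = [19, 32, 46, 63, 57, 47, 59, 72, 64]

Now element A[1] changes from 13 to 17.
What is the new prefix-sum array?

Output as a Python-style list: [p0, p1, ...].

Change: A[1] 13 -> 17, delta = 4
P[k] for k < 1: unchanged (A[1] not included)
P[k] for k >= 1: shift by delta = 4
  P[0] = 19 + 0 = 19
  P[1] = 32 + 4 = 36
  P[2] = 46 + 4 = 50
  P[3] = 63 + 4 = 67
  P[4] = 57 + 4 = 61
  P[5] = 47 + 4 = 51
  P[6] = 59 + 4 = 63
  P[7] = 72 + 4 = 76
  P[8] = 64 + 4 = 68

Answer: [19, 36, 50, 67, 61, 51, 63, 76, 68]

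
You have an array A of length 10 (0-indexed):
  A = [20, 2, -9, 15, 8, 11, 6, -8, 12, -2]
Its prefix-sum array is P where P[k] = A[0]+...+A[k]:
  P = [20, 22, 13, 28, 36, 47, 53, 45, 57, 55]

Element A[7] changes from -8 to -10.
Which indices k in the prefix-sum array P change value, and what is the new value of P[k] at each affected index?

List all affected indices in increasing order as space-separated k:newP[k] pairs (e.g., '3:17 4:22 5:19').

Answer: 7:43 8:55 9:53

Derivation:
P[k] = A[0] + ... + A[k]
P[k] includes A[7] iff k >= 7
Affected indices: 7, 8, ..., 9; delta = -2
  P[7]: 45 + -2 = 43
  P[8]: 57 + -2 = 55
  P[9]: 55 + -2 = 53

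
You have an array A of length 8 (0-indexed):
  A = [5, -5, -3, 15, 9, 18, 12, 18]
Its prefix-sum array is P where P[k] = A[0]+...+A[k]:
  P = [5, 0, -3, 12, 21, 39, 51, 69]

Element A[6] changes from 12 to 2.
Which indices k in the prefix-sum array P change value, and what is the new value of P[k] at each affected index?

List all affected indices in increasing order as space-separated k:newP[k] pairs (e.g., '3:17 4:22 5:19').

Answer: 6:41 7:59

Derivation:
P[k] = A[0] + ... + A[k]
P[k] includes A[6] iff k >= 6
Affected indices: 6, 7, ..., 7; delta = -10
  P[6]: 51 + -10 = 41
  P[7]: 69 + -10 = 59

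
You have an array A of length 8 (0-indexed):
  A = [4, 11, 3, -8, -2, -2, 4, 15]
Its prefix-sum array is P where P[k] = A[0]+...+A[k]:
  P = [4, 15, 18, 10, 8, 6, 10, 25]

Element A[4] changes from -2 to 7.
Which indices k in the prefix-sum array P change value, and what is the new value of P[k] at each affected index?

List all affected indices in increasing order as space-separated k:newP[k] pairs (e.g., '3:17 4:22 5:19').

P[k] = A[0] + ... + A[k]
P[k] includes A[4] iff k >= 4
Affected indices: 4, 5, ..., 7; delta = 9
  P[4]: 8 + 9 = 17
  P[5]: 6 + 9 = 15
  P[6]: 10 + 9 = 19
  P[7]: 25 + 9 = 34

Answer: 4:17 5:15 6:19 7:34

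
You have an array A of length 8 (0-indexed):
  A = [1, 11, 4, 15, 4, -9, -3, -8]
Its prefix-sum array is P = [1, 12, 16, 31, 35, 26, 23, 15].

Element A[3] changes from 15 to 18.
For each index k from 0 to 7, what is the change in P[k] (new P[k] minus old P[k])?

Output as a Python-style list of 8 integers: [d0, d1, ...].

Answer: [0, 0, 0, 3, 3, 3, 3, 3]

Derivation:
Element change: A[3] 15 -> 18, delta = 3
For k < 3: P[k] unchanged, delta_P[k] = 0
For k >= 3: P[k] shifts by exactly 3
Delta array: [0, 0, 0, 3, 3, 3, 3, 3]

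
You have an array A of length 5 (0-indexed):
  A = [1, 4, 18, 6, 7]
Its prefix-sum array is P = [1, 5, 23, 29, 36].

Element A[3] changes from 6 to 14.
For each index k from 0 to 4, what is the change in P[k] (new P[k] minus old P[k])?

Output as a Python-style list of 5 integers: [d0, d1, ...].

Element change: A[3] 6 -> 14, delta = 8
For k < 3: P[k] unchanged, delta_P[k] = 0
For k >= 3: P[k] shifts by exactly 8
Delta array: [0, 0, 0, 8, 8]

Answer: [0, 0, 0, 8, 8]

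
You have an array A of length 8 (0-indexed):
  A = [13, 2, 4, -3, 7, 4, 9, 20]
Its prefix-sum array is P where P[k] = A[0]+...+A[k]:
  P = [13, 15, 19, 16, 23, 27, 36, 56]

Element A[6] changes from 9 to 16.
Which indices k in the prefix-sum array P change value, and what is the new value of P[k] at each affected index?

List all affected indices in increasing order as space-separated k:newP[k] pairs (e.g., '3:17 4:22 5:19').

P[k] = A[0] + ... + A[k]
P[k] includes A[6] iff k >= 6
Affected indices: 6, 7, ..., 7; delta = 7
  P[6]: 36 + 7 = 43
  P[7]: 56 + 7 = 63

Answer: 6:43 7:63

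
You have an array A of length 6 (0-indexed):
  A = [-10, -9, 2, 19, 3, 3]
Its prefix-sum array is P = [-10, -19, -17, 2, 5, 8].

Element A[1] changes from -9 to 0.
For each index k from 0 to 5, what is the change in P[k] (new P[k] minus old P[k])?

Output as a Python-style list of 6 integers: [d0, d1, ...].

Element change: A[1] -9 -> 0, delta = 9
For k < 1: P[k] unchanged, delta_P[k] = 0
For k >= 1: P[k] shifts by exactly 9
Delta array: [0, 9, 9, 9, 9, 9]

Answer: [0, 9, 9, 9, 9, 9]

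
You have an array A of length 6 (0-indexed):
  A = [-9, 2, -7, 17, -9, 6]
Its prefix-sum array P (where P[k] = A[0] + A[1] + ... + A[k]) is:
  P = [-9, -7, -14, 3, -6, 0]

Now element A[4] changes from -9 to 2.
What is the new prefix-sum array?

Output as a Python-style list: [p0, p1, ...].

Answer: [-9, -7, -14, 3, 5, 11]

Derivation:
Change: A[4] -9 -> 2, delta = 11
P[k] for k < 4: unchanged (A[4] not included)
P[k] for k >= 4: shift by delta = 11
  P[0] = -9 + 0 = -9
  P[1] = -7 + 0 = -7
  P[2] = -14 + 0 = -14
  P[3] = 3 + 0 = 3
  P[4] = -6 + 11 = 5
  P[5] = 0 + 11 = 11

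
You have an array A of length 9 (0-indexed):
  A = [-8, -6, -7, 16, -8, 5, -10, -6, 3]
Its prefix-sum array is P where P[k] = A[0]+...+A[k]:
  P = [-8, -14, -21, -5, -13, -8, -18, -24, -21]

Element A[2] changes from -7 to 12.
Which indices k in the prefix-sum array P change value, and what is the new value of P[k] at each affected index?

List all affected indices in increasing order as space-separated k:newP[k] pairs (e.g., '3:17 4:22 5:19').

P[k] = A[0] + ... + A[k]
P[k] includes A[2] iff k >= 2
Affected indices: 2, 3, ..., 8; delta = 19
  P[2]: -21 + 19 = -2
  P[3]: -5 + 19 = 14
  P[4]: -13 + 19 = 6
  P[5]: -8 + 19 = 11
  P[6]: -18 + 19 = 1
  P[7]: -24 + 19 = -5
  P[8]: -21 + 19 = -2

Answer: 2:-2 3:14 4:6 5:11 6:1 7:-5 8:-2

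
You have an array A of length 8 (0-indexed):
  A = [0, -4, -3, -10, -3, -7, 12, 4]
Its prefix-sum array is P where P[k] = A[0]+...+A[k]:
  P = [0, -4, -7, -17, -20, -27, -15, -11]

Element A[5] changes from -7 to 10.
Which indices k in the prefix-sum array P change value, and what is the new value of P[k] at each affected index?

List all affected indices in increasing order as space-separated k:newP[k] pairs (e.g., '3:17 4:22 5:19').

Answer: 5:-10 6:2 7:6

Derivation:
P[k] = A[0] + ... + A[k]
P[k] includes A[5] iff k >= 5
Affected indices: 5, 6, ..., 7; delta = 17
  P[5]: -27 + 17 = -10
  P[6]: -15 + 17 = 2
  P[7]: -11 + 17 = 6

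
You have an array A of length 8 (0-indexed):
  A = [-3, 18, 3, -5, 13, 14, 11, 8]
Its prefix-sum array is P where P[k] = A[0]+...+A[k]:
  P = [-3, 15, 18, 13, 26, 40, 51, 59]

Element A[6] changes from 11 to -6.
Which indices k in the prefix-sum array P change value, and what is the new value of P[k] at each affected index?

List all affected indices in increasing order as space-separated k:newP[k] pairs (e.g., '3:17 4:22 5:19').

Answer: 6:34 7:42

Derivation:
P[k] = A[0] + ... + A[k]
P[k] includes A[6] iff k >= 6
Affected indices: 6, 7, ..., 7; delta = -17
  P[6]: 51 + -17 = 34
  P[7]: 59 + -17 = 42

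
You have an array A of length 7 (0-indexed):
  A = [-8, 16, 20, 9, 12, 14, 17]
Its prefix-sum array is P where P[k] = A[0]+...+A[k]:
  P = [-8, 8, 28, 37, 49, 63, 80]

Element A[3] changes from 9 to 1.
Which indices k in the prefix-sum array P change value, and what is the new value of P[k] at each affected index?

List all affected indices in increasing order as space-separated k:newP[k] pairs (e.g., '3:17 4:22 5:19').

Answer: 3:29 4:41 5:55 6:72

Derivation:
P[k] = A[0] + ... + A[k]
P[k] includes A[3] iff k >= 3
Affected indices: 3, 4, ..., 6; delta = -8
  P[3]: 37 + -8 = 29
  P[4]: 49 + -8 = 41
  P[5]: 63 + -8 = 55
  P[6]: 80 + -8 = 72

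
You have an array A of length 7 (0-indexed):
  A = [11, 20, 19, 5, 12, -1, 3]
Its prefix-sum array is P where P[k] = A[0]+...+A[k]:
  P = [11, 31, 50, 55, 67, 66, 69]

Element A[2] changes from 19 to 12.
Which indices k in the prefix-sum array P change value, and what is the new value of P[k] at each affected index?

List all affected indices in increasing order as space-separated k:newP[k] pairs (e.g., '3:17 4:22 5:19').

Answer: 2:43 3:48 4:60 5:59 6:62

Derivation:
P[k] = A[0] + ... + A[k]
P[k] includes A[2] iff k >= 2
Affected indices: 2, 3, ..., 6; delta = -7
  P[2]: 50 + -7 = 43
  P[3]: 55 + -7 = 48
  P[4]: 67 + -7 = 60
  P[5]: 66 + -7 = 59
  P[6]: 69 + -7 = 62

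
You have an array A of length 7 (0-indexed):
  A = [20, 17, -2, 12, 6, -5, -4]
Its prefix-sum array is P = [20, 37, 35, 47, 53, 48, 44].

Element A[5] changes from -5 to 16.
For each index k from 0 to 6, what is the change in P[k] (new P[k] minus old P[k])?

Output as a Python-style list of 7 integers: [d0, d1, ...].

Answer: [0, 0, 0, 0, 0, 21, 21]

Derivation:
Element change: A[5] -5 -> 16, delta = 21
For k < 5: P[k] unchanged, delta_P[k] = 0
For k >= 5: P[k] shifts by exactly 21
Delta array: [0, 0, 0, 0, 0, 21, 21]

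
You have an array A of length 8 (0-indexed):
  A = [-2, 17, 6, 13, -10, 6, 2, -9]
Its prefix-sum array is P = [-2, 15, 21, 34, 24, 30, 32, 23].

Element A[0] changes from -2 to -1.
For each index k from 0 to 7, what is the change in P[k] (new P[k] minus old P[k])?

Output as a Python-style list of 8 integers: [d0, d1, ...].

Answer: [1, 1, 1, 1, 1, 1, 1, 1]

Derivation:
Element change: A[0] -2 -> -1, delta = 1
For k < 0: P[k] unchanged, delta_P[k] = 0
For k >= 0: P[k] shifts by exactly 1
Delta array: [1, 1, 1, 1, 1, 1, 1, 1]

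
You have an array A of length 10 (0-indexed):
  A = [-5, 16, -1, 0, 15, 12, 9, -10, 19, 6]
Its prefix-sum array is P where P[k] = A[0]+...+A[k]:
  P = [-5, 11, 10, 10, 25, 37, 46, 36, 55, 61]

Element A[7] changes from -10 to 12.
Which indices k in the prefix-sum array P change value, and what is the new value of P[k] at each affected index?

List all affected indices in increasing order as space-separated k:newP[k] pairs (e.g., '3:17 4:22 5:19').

P[k] = A[0] + ... + A[k]
P[k] includes A[7] iff k >= 7
Affected indices: 7, 8, ..., 9; delta = 22
  P[7]: 36 + 22 = 58
  P[8]: 55 + 22 = 77
  P[9]: 61 + 22 = 83

Answer: 7:58 8:77 9:83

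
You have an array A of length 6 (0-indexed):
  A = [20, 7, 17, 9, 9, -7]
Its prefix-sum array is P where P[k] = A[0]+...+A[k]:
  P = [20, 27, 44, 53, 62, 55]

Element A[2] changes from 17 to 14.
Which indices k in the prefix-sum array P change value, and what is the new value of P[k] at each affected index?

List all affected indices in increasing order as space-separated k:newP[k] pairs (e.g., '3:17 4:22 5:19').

Answer: 2:41 3:50 4:59 5:52

Derivation:
P[k] = A[0] + ... + A[k]
P[k] includes A[2] iff k >= 2
Affected indices: 2, 3, ..., 5; delta = -3
  P[2]: 44 + -3 = 41
  P[3]: 53 + -3 = 50
  P[4]: 62 + -3 = 59
  P[5]: 55 + -3 = 52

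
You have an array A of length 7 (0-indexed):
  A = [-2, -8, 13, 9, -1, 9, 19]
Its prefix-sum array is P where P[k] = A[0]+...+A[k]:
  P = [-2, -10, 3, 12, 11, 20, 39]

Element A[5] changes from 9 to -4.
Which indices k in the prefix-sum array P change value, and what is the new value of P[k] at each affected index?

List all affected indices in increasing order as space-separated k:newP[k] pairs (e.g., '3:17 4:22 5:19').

P[k] = A[0] + ... + A[k]
P[k] includes A[5] iff k >= 5
Affected indices: 5, 6, ..., 6; delta = -13
  P[5]: 20 + -13 = 7
  P[6]: 39 + -13 = 26

Answer: 5:7 6:26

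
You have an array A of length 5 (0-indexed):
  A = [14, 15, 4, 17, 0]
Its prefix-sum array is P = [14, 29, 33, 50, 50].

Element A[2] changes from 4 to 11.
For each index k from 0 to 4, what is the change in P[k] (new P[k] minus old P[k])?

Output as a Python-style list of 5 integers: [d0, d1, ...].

Answer: [0, 0, 7, 7, 7]

Derivation:
Element change: A[2] 4 -> 11, delta = 7
For k < 2: P[k] unchanged, delta_P[k] = 0
For k >= 2: P[k] shifts by exactly 7
Delta array: [0, 0, 7, 7, 7]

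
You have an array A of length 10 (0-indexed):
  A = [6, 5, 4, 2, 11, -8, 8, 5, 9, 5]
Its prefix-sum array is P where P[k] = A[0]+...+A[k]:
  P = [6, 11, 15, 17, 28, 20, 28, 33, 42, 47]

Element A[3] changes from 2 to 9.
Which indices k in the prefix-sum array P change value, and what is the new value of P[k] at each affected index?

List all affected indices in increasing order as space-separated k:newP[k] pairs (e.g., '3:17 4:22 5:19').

Answer: 3:24 4:35 5:27 6:35 7:40 8:49 9:54

Derivation:
P[k] = A[0] + ... + A[k]
P[k] includes A[3] iff k >= 3
Affected indices: 3, 4, ..., 9; delta = 7
  P[3]: 17 + 7 = 24
  P[4]: 28 + 7 = 35
  P[5]: 20 + 7 = 27
  P[6]: 28 + 7 = 35
  P[7]: 33 + 7 = 40
  P[8]: 42 + 7 = 49
  P[9]: 47 + 7 = 54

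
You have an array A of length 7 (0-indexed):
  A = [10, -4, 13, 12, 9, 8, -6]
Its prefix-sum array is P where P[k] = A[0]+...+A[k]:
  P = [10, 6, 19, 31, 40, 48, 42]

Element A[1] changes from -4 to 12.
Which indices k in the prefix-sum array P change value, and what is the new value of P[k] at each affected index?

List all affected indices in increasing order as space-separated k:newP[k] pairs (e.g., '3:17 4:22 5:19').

Answer: 1:22 2:35 3:47 4:56 5:64 6:58

Derivation:
P[k] = A[0] + ... + A[k]
P[k] includes A[1] iff k >= 1
Affected indices: 1, 2, ..., 6; delta = 16
  P[1]: 6 + 16 = 22
  P[2]: 19 + 16 = 35
  P[3]: 31 + 16 = 47
  P[4]: 40 + 16 = 56
  P[5]: 48 + 16 = 64
  P[6]: 42 + 16 = 58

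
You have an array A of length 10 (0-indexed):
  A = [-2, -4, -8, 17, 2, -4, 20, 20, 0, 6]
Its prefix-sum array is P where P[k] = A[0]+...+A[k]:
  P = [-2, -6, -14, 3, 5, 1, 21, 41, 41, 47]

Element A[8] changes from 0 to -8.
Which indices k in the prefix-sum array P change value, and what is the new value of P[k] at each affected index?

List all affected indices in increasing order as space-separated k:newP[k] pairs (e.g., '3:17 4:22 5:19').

P[k] = A[0] + ... + A[k]
P[k] includes A[8] iff k >= 8
Affected indices: 8, 9, ..., 9; delta = -8
  P[8]: 41 + -8 = 33
  P[9]: 47 + -8 = 39

Answer: 8:33 9:39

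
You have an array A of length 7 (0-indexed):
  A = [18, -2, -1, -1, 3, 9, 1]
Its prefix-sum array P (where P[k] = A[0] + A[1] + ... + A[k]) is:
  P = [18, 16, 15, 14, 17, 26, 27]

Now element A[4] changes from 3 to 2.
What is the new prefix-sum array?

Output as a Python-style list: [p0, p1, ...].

Change: A[4] 3 -> 2, delta = -1
P[k] for k < 4: unchanged (A[4] not included)
P[k] for k >= 4: shift by delta = -1
  P[0] = 18 + 0 = 18
  P[1] = 16 + 0 = 16
  P[2] = 15 + 0 = 15
  P[3] = 14 + 0 = 14
  P[4] = 17 + -1 = 16
  P[5] = 26 + -1 = 25
  P[6] = 27 + -1 = 26

Answer: [18, 16, 15, 14, 16, 25, 26]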